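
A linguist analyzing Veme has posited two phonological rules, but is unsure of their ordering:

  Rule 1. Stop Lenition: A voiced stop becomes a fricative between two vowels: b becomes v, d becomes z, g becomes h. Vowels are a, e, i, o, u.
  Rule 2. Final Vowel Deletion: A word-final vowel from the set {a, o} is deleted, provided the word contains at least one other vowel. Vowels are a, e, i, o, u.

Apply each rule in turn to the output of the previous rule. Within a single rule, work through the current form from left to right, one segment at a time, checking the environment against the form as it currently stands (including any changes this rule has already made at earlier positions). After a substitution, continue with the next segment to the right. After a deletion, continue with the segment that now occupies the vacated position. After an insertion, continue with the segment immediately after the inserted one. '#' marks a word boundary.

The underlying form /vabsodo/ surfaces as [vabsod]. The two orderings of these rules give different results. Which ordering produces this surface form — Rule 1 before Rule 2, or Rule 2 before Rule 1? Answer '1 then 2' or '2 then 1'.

2 then 1

Order 1 then 2:
  1 Stop Lenition: [vabsodo] → [vabsozo]
  2 Final Vowel Deletion: [vabsozo] → [vabsoz]
  result: [vabsoz]
Order 2 then 1:
  2 Final Vowel Deletion: [vabsodo] → [vabsod]
  1 Stop Lenition: no change — [vabsod]
  result: [vabsod]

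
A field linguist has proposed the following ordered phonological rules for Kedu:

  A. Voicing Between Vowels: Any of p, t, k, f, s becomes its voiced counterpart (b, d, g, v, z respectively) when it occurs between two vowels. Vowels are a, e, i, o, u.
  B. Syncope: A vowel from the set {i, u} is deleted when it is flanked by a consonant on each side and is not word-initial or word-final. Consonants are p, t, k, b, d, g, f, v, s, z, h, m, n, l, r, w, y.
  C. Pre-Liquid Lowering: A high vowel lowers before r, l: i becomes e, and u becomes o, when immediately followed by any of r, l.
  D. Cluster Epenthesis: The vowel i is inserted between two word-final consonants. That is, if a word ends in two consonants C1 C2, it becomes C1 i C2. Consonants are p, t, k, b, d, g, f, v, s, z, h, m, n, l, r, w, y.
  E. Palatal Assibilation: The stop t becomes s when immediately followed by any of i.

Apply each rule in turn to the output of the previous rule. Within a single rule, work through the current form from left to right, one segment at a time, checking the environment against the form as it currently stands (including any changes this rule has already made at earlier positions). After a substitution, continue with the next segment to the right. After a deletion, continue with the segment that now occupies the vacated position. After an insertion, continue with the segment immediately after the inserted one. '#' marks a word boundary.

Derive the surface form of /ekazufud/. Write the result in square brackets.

A Voicing Between Vowels: [ekazufud] → [egazuvud]
B Syncope: [egazuvud] → [egazvd]
C Pre-Liquid Lowering: no change — [egazvd]
D Cluster Epenthesis: [egazvd] → [egazvid]
E Palatal Assibilation: no change — [egazvid]

[egazvid]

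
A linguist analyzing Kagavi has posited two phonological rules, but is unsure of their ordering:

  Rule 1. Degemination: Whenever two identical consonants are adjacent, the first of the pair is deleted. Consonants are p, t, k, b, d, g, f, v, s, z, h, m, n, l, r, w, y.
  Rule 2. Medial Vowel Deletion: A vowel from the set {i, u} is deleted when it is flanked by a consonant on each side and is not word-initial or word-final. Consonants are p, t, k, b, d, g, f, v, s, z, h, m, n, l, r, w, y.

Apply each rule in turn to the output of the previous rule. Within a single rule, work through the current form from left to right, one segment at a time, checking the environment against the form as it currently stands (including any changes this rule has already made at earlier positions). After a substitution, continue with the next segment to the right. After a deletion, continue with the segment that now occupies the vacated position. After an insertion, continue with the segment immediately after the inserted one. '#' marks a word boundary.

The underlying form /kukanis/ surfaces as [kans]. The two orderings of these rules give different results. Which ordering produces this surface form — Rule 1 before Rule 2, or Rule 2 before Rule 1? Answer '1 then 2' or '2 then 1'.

2 then 1

Order 1 then 2:
  1 Degemination: no change — [kukanis]
  2 Medial Vowel Deletion: [kukanis] → [kkans]
  result: [kkans]
Order 2 then 1:
  2 Medial Vowel Deletion: [kukanis] → [kkans]
  1 Degemination: [kkans] → [kans]
  result: [kans]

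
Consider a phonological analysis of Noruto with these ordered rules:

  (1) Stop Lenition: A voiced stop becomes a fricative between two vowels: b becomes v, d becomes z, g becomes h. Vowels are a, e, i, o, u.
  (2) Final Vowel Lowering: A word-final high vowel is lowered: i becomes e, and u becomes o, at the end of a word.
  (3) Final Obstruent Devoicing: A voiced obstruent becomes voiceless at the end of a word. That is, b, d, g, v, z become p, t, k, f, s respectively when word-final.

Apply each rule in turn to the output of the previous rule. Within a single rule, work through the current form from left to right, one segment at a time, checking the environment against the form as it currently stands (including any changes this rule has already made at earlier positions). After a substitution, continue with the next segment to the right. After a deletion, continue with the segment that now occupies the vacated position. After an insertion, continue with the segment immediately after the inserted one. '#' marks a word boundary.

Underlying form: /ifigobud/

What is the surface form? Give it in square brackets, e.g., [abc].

(1) Stop Lenition: [ifigobud] → [ifihovud]
(2) Final Vowel Lowering: no change — [ifihovud]
(3) Final Obstruent Devoicing: [ifihovud] → [ifihovut]

[ifihovut]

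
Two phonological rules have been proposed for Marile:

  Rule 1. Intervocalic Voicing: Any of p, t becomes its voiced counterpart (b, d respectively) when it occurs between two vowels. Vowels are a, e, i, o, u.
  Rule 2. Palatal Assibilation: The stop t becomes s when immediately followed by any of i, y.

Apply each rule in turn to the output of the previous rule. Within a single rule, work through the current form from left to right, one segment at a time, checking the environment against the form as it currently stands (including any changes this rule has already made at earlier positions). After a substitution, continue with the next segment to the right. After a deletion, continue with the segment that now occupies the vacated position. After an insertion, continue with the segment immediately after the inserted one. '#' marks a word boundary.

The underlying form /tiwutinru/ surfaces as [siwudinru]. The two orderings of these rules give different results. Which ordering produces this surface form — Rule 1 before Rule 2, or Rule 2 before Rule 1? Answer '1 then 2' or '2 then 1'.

Order 1 then 2:
  1 Intervocalic Voicing: [tiwutinru] → [tiwudinru]
  2 Palatal Assibilation: [tiwudinru] → [siwudinru]
  result: [siwudinru]
Order 2 then 1:
  2 Palatal Assibilation: [tiwutinru] → [siwusinru]
  1 Intervocalic Voicing: no change — [siwusinru]
  result: [siwusinru]

1 then 2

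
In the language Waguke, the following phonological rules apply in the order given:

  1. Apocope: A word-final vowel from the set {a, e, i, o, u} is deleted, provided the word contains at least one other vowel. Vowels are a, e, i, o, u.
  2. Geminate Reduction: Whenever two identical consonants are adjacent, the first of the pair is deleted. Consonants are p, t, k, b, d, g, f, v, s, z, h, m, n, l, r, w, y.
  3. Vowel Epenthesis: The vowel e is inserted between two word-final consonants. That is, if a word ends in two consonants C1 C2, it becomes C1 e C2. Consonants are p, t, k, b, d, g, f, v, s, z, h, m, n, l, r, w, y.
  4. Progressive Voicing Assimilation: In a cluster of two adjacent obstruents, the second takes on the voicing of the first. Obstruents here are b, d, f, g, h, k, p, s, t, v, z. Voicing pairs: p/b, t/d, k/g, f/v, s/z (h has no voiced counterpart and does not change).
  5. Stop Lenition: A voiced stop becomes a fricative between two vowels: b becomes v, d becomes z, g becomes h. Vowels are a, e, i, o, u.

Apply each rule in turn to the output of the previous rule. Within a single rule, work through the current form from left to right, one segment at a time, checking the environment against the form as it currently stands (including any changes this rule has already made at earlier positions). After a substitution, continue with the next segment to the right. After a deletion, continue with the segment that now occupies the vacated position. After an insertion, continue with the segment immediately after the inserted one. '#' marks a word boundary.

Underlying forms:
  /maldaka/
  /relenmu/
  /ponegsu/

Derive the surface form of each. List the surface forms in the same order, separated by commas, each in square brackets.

[maldak], [relenem], [ponehes]

/maldaka/:
  1 Apocope: [maldaka] → [maldak]
  2 Geminate Reduction: no change — [maldak]
  3 Vowel Epenthesis: no change — [maldak]
  4 Progressive Voicing Assimilation: no change — [maldak]
  5 Stop Lenition: no change — [maldak]
/relenmu/:
  1 Apocope: [relenmu] → [relenm]
  2 Geminate Reduction: no change — [relenm]
  3 Vowel Epenthesis: [relenm] → [relenem]
  4 Progressive Voicing Assimilation: no change — [relenem]
  5 Stop Lenition: no change — [relenem]
/ponegsu/:
  1 Apocope: [ponegsu] → [ponegs]
  2 Geminate Reduction: no change — [ponegs]
  3 Vowel Epenthesis: [ponegs] → [poneges]
  4 Progressive Voicing Assimilation: no change — [poneges]
  5 Stop Lenition: [poneges] → [ponehes]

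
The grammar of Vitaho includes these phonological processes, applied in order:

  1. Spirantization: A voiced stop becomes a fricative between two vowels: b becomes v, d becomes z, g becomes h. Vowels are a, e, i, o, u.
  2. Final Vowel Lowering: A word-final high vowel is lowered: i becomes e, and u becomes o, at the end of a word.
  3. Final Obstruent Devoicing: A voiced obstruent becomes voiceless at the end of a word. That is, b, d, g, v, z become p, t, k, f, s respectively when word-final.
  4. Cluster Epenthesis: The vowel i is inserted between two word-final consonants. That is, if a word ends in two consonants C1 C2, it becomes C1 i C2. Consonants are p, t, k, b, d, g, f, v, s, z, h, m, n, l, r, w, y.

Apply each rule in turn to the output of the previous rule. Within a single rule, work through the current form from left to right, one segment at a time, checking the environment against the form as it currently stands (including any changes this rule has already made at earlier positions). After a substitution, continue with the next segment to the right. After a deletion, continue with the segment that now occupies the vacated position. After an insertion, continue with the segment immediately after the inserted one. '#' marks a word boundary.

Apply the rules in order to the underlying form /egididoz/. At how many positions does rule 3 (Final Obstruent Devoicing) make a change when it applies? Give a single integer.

1 Spirantization: [egididoz] → [ehizizoz]
2 Final Vowel Lowering: no change — [ehizizoz]
3 Final Obstruent Devoicing: [ehizizoz] → [ehizizos]
4 Cluster Epenthesis: no change — [ehizizos]
Rule 3 changed 1 position(s).

1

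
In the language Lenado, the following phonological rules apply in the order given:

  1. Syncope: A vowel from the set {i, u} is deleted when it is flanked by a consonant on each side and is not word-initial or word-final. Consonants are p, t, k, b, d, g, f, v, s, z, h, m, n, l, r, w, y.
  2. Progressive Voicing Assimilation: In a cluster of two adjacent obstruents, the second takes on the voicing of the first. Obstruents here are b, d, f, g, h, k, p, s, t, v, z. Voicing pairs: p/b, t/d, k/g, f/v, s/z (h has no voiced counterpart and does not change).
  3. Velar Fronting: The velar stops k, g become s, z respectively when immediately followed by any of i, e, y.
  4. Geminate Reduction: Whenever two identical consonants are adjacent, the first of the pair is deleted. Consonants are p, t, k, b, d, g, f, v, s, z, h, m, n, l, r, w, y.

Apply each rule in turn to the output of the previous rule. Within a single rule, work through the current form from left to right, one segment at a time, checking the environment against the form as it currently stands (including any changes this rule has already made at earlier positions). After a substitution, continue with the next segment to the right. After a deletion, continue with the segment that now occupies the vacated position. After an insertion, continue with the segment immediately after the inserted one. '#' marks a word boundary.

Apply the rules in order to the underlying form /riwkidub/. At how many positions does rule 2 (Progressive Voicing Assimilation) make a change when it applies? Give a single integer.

1 Syncope: [riwkidub] → [rwkdb]
2 Progressive Voicing Assimilation: [rwkdb] → [rwktp]
3 Velar Fronting: no change — [rwktp]
4 Geminate Reduction: no change — [rwktp]
Rule 2 changed 2 position(s).

2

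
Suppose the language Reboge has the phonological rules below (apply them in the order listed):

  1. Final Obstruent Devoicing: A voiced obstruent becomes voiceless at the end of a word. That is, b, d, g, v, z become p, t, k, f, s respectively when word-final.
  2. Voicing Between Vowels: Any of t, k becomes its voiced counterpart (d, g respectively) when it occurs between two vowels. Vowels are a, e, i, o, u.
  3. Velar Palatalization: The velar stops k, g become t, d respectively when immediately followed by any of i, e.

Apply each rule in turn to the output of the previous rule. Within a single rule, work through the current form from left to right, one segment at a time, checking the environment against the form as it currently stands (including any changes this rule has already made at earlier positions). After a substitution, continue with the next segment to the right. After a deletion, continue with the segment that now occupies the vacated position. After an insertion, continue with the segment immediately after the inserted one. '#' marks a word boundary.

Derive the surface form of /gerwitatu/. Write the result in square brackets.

1 Final Obstruent Devoicing: no change — [gerwitatu]
2 Voicing Between Vowels: [gerwitatu] → [gerwidadu]
3 Velar Palatalization: [gerwidadu] → [derwidadu]

[derwidadu]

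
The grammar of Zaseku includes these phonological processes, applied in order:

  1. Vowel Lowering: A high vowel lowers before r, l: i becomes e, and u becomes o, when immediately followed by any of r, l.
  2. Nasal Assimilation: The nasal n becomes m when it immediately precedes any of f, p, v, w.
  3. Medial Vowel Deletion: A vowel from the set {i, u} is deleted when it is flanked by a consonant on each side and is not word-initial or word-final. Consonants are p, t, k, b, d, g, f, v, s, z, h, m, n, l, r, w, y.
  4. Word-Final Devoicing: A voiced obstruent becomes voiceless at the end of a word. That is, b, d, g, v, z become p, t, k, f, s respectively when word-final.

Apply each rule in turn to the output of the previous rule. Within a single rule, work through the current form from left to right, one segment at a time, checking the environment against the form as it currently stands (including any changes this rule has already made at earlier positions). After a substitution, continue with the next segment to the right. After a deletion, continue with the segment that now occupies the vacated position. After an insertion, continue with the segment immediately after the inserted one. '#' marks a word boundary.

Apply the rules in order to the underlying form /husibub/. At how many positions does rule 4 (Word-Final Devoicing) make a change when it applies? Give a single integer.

1

1 Vowel Lowering: no change — [husibub]
2 Nasal Assimilation: no change — [husibub]
3 Medial Vowel Deletion: [husibub] → [hsbb]
4 Word-Final Devoicing: [hsbb] → [hsbp]
Rule 4 changed 1 position(s).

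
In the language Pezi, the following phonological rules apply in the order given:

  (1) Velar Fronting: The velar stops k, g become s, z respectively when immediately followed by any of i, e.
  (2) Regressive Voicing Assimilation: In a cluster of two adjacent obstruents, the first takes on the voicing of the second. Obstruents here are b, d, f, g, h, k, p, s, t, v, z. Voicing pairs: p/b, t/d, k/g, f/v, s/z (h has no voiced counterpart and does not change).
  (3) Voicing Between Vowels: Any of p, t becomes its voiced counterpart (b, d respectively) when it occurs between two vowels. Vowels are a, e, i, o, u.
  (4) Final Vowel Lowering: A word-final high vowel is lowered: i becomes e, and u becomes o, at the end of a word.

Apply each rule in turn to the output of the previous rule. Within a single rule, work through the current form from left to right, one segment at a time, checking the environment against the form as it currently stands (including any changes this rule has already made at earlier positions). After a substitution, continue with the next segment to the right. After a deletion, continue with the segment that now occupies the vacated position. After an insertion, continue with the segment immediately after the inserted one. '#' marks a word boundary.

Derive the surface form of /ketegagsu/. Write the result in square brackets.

[sedegakso]

(1) Velar Fronting: [ketegagsu] → [setegagsu]
(2) Regressive Voicing Assimilation: [setegagsu] → [setegaksu]
(3) Voicing Between Vowels: [setegaksu] → [sedegaksu]
(4) Final Vowel Lowering: [sedegaksu] → [sedegakso]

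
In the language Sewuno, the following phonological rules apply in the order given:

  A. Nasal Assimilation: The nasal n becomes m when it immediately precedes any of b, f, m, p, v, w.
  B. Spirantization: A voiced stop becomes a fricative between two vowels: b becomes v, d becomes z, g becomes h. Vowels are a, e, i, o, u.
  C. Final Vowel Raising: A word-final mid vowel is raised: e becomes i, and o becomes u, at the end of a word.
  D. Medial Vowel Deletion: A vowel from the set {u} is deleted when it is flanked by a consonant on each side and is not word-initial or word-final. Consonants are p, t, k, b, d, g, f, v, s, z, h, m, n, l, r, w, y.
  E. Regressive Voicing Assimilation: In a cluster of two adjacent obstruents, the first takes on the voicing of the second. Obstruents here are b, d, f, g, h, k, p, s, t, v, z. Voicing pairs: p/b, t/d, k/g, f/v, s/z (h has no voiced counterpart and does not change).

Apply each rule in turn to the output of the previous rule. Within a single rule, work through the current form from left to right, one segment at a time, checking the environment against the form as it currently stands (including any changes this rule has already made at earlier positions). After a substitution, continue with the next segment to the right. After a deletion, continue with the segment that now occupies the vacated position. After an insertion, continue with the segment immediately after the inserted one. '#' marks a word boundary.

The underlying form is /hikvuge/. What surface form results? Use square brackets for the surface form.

A Nasal Assimilation: no change — [hikvuge]
B Spirantization: [hikvuge] → [hikvuhe]
C Final Vowel Raising: [hikvuhe] → [hikvuhi]
D Medial Vowel Deletion: [hikvuhi] → [hikvhi]
E Regressive Voicing Assimilation: [hikvhi] → [higfhi]

[higfhi]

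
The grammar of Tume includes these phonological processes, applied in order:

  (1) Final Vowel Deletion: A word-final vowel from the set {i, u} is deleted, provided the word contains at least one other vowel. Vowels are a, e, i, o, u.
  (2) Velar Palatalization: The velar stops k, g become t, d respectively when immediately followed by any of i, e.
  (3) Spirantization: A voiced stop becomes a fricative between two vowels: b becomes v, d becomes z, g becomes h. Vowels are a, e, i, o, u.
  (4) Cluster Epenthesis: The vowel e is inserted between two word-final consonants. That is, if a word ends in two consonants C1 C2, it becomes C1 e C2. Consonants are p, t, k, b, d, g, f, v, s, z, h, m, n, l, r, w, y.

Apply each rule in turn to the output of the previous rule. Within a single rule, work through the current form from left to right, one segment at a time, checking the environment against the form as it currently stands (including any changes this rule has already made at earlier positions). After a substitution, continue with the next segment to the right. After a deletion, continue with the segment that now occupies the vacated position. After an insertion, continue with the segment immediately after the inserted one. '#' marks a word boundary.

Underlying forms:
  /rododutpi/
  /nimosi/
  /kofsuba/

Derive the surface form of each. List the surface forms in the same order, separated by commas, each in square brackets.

[rozozutep], [nimos], [kofsuva]

/rododutpi/:
  (1) Final Vowel Deletion: [rododutpi] → [rododutp]
  (2) Velar Palatalization: no change — [rododutp]
  (3) Spirantization: [rododutp] → [rozozutp]
  (4) Cluster Epenthesis: [rozozutp] → [rozozutep]
/nimosi/:
  (1) Final Vowel Deletion: [nimosi] → [nimos]
  (2) Velar Palatalization: no change — [nimos]
  (3) Spirantization: no change — [nimos]
  (4) Cluster Epenthesis: no change — [nimos]
/kofsuba/:
  (1) Final Vowel Deletion: no change — [kofsuba]
  (2) Velar Palatalization: no change — [kofsuba]
  (3) Spirantization: [kofsuba] → [kofsuva]
  (4) Cluster Epenthesis: no change — [kofsuva]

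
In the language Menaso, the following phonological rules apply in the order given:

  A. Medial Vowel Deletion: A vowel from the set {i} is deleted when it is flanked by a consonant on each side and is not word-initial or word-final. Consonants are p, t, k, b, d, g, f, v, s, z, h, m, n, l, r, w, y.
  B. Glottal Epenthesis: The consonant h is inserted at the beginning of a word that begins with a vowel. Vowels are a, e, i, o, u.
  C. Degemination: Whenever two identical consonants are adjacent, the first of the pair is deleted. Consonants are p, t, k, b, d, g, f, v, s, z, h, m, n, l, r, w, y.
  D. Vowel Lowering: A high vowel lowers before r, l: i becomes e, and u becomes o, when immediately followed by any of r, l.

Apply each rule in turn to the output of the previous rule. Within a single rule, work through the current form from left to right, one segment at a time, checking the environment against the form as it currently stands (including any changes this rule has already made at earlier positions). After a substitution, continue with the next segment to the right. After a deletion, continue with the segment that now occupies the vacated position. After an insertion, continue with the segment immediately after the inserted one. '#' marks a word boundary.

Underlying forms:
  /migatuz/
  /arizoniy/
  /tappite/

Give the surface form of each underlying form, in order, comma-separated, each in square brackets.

[mgatuz], [harzony], [tapte]

/migatuz/:
  A Medial Vowel Deletion: [migatuz] → [mgatuz]
  B Glottal Epenthesis: no change — [mgatuz]
  C Degemination: no change — [mgatuz]
  D Vowel Lowering: no change — [mgatuz]
/arizoniy/:
  A Medial Vowel Deletion: [arizoniy] → [arzony]
  B Glottal Epenthesis: [arzony] → [harzony]
  C Degemination: no change — [harzony]
  D Vowel Lowering: no change — [harzony]
/tappite/:
  A Medial Vowel Deletion: [tappite] → [tappte]
  B Glottal Epenthesis: no change — [tappte]
  C Degemination: [tappte] → [tapte]
  D Vowel Lowering: no change — [tapte]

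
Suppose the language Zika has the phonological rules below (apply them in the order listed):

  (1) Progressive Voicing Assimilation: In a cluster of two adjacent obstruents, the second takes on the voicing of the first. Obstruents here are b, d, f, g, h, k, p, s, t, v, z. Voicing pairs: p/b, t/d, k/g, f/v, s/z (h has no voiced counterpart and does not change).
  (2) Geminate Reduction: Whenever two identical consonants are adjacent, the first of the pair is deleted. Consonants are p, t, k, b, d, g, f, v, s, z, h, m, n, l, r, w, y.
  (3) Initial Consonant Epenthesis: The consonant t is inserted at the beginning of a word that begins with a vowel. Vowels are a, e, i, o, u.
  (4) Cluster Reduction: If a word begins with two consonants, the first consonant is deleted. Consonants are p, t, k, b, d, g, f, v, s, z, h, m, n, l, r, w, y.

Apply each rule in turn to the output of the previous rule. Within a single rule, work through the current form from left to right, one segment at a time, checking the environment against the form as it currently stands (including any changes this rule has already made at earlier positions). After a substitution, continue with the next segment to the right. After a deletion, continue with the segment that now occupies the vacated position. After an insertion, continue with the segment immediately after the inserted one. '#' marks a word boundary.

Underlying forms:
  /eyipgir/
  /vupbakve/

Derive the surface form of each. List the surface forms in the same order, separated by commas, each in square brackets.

/eyipgir/:
  (1) Progressive Voicing Assimilation: [eyipgir] → [eyipkir]
  (2) Geminate Reduction: no change — [eyipkir]
  (3) Initial Consonant Epenthesis: [eyipkir] → [teyipkir]
  (4) Cluster Reduction: no change — [teyipkir]
/vupbakve/:
  (1) Progressive Voicing Assimilation: [vupbakve] → [vuppakfe]
  (2) Geminate Reduction: [vuppakfe] → [vupakfe]
  (3) Initial Consonant Epenthesis: no change — [vupakfe]
  (4) Cluster Reduction: no change — [vupakfe]

[teyipkir], [vupakfe]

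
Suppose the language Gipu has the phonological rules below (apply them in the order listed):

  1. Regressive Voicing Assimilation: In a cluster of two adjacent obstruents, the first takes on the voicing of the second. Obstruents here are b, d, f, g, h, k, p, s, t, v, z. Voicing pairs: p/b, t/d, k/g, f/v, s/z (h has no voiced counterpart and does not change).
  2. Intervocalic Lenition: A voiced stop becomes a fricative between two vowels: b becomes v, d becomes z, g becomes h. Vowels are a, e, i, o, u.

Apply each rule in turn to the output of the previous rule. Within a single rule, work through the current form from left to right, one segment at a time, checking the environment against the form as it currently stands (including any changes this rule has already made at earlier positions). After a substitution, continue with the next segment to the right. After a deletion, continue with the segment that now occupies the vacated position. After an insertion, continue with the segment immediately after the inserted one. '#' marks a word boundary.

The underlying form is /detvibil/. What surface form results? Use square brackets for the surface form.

1 Regressive Voicing Assimilation: [detvibil] → [dedvibil]
2 Intervocalic Lenition: [dedvibil] → [dedvivil]

[dedvivil]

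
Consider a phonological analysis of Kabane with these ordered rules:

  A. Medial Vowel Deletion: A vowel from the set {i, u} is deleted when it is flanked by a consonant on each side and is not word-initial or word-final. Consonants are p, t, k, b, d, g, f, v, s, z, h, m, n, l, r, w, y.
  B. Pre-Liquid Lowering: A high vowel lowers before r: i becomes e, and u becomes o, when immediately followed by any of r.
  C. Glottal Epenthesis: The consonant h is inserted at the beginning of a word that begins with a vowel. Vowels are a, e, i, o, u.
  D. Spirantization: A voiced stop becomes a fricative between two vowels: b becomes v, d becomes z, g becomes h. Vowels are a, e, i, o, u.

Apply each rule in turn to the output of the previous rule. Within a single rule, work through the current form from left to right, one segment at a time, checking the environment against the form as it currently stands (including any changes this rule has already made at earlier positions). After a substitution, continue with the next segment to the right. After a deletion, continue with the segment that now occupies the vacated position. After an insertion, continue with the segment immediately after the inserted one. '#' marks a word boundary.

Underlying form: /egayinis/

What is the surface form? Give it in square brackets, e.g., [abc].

[hehayns]

A Medial Vowel Deletion: [egayinis] → [egayns]
B Pre-Liquid Lowering: no change — [egayns]
C Glottal Epenthesis: [egayns] → [hegayns]
D Spirantization: [hegayns] → [hehayns]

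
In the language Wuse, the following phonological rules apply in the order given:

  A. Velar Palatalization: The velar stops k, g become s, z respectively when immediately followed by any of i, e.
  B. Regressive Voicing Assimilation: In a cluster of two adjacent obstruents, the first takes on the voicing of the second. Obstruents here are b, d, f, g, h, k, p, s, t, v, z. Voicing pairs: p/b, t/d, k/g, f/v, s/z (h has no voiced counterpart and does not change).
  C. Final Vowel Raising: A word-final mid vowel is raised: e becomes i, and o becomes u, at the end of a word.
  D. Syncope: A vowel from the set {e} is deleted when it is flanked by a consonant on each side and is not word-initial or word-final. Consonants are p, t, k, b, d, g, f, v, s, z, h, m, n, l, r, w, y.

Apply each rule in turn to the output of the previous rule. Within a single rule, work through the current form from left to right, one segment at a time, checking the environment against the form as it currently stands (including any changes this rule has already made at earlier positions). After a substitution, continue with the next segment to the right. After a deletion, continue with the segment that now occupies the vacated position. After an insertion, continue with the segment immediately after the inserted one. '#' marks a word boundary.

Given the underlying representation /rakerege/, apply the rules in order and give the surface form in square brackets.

[rasrzi]

A Velar Palatalization: [rakerege] → [rasereze]
B Regressive Voicing Assimilation: no change — [rasereze]
C Final Vowel Raising: [rasereze] → [raserezi]
D Syncope: [raserezi] → [rasrzi]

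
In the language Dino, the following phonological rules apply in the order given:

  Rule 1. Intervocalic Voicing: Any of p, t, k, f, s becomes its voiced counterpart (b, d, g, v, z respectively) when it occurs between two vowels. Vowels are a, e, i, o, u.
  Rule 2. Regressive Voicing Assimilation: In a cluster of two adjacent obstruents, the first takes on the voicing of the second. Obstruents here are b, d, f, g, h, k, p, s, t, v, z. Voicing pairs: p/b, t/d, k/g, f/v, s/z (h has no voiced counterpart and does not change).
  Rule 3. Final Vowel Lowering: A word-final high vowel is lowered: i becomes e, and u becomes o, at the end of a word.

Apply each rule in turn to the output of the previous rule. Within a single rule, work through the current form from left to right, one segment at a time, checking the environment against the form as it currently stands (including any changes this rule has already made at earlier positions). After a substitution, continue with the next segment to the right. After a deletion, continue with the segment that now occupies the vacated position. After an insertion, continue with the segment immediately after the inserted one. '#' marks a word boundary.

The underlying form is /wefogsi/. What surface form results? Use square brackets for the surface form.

Rule 1 Intervocalic Voicing: [wefogsi] → [wevogsi]
Rule 2 Regressive Voicing Assimilation: [wevogsi] → [wevoksi]
Rule 3 Final Vowel Lowering: [wevoksi] → [wevokse]

[wevokse]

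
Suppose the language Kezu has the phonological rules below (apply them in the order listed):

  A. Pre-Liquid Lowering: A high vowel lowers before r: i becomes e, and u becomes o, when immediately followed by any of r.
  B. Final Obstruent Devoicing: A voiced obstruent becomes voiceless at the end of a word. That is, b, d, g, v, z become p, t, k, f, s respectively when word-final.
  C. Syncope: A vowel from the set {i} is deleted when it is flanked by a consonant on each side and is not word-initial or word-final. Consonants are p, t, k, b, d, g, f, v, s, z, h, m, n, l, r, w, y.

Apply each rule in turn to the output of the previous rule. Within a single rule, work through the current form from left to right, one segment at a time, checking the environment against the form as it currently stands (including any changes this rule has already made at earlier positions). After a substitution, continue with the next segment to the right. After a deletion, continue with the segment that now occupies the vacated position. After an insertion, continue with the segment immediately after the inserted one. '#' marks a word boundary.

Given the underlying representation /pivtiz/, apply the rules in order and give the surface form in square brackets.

A Pre-Liquid Lowering: no change — [pivtiz]
B Final Obstruent Devoicing: [pivtiz] → [pivtis]
C Syncope: [pivtis] → [pvts]

[pvts]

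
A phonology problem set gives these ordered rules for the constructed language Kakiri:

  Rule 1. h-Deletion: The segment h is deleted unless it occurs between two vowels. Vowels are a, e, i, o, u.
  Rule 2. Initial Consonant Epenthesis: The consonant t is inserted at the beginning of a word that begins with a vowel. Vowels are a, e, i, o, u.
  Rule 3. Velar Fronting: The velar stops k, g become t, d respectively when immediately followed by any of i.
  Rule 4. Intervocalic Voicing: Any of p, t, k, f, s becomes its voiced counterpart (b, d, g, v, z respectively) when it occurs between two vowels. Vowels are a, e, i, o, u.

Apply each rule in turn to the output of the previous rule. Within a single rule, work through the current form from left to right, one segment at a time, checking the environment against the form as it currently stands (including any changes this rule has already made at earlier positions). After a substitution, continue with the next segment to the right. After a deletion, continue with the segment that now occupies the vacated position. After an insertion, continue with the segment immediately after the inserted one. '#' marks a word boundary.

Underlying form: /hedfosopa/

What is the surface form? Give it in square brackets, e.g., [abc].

Rule 1 h-Deletion: [hedfosopa] → [edfosopa]
Rule 2 Initial Consonant Epenthesis: [edfosopa] → [tedfosopa]
Rule 3 Velar Fronting: no change — [tedfosopa]
Rule 4 Intervocalic Voicing: [tedfosopa] → [tedfozoba]

[tedfozoba]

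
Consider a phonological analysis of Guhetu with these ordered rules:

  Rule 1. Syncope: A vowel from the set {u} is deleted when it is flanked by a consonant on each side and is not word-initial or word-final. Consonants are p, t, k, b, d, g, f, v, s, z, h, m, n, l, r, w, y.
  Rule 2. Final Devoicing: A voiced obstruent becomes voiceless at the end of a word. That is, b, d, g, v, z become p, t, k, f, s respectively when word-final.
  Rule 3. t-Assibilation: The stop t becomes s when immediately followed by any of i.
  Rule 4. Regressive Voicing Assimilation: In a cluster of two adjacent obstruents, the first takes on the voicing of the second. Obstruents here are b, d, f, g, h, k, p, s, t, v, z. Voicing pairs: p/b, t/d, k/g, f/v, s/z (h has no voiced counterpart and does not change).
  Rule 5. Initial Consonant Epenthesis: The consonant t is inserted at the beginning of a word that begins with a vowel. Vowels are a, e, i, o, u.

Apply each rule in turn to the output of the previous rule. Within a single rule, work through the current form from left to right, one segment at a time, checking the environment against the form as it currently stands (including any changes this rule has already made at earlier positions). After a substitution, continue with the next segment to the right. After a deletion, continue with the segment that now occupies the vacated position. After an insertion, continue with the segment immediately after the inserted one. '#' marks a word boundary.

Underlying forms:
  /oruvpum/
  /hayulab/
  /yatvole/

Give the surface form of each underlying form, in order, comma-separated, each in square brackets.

[torfpm], [haylap], [yadvole]

/oruvpum/:
  Rule 1 Syncope: [oruvpum] → [orvpm]
  Rule 2 Final Devoicing: no change — [orvpm]
  Rule 3 t-Assibilation: no change — [orvpm]
  Rule 4 Regressive Voicing Assimilation: [orvpm] → [orfpm]
  Rule 5 Initial Consonant Epenthesis: [orfpm] → [torfpm]
/hayulab/:
  Rule 1 Syncope: [hayulab] → [haylab]
  Rule 2 Final Devoicing: [haylab] → [haylap]
  Rule 3 t-Assibilation: no change — [haylap]
  Rule 4 Regressive Voicing Assimilation: no change — [haylap]
  Rule 5 Initial Consonant Epenthesis: no change — [haylap]
/yatvole/:
  Rule 1 Syncope: no change — [yatvole]
  Rule 2 Final Devoicing: no change — [yatvole]
  Rule 3 t-Assibilation: no change — [yatvole]
  Rule 4 Regressive Voicing Assimilation: [yatvole] → [yadvole]
  Rule 5 Initial Consonant Epenthesis: no change — [yadvole]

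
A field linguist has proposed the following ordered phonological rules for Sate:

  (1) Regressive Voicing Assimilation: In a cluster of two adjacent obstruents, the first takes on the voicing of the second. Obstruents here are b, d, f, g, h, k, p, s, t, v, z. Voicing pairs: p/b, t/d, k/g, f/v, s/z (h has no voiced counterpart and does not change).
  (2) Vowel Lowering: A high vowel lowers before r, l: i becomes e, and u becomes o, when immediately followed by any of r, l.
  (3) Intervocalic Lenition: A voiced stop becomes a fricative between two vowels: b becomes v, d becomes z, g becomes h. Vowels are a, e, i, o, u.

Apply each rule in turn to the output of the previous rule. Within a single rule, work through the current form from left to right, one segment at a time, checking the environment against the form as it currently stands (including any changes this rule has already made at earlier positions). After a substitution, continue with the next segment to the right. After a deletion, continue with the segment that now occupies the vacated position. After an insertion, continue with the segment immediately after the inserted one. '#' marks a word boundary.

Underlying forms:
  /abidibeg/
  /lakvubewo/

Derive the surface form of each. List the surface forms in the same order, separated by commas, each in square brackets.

[aviziveg], [lagvuvewo]

/abidibeg/:
  (1) Regressive Voicing Assimilation: no change — [abidibeg]
  (2) Vowel Lowering: no change — [abidibeg]
  (3) Intervocalic Lenition: [abidibeg] → [aviziveg]
/lakvubewo/:
  (1) Regressive Voicing Assimilation: [lakvubewo] → [lagvubewo]
  (2) Vowel Lowering: no change — [lagvubewo]
  (3) Intervocalic Lenition: [lagvubewo] → [lagvuvewo]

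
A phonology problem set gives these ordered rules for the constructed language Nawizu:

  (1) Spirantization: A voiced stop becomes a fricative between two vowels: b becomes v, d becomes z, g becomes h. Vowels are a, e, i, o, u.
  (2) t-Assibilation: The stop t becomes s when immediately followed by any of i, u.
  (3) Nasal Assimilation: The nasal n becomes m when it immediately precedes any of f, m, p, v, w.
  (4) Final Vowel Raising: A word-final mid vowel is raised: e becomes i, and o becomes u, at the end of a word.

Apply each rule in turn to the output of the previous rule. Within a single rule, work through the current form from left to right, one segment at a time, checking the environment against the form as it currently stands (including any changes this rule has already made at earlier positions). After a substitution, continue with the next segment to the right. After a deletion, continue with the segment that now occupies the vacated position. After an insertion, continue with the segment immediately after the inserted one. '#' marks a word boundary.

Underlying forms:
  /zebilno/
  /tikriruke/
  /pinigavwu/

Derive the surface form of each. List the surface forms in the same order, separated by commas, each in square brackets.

[zevilnu], [sikriruki], [pinihavwu]

/zebilno/:
  (1) Spirantization: [zebilno] → [zevilno]
  (2) t-Assibilation: no change — [zevilno]
  (3) Nasal Assimilation: no change — [zevilno]
  (4) Final Vowel Raising: [zevilno] → [zevilnu]
/tikriruke/:
  (1) Spirantization: no change — [tikriruke]
  (2) t-Assibilation: [tikriruke] → [sikriruke]
  (3) Nasal Assimilation: no change — [sikriruke]
  (4) Final Vowel Raising: [sikriruke] → [sikriruki]
/pinigavwu/:
  (1) Spirantization: [pinigavwu] → [pinihavwu]
  (2) t-Assibilation: no change — [pinihavwu]
  (3) Nasal Assimilation: no change — [pinihavwu]
  (4) Final Vowel Raising: no change — [pinihavwu]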